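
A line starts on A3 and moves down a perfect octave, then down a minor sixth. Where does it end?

A perfect octave down from A3 is A2.
A2 down a minor sixth → C#2 (8 semitones).

C#2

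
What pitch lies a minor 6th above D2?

The sixth takes the letter from D up to B.
A minor sixth spans 8 semitones, so from D2 the target pitch is Bb2.

Bb2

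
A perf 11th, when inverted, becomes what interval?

P5

First reduce the compound perfect eleventh to its simple form, a perfect fourth.
Inverted interval numbers add to nine, so a fourth pairs with a fifth (4 + 5 = 9).
Quality inverts too: perfect stays perfect. That makes the inversion a perfect fifth.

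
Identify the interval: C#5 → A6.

C to A spans six letter names (C-D-E-F-G-A), plus an octave: a thirteenth.
C#5 to A6 is 20 semitones, a half step short of the major thirteenth (21), so this is minor.
(Equivalently, a compound minor sixth: a minor sixth plus an octave.)

minor thirteenth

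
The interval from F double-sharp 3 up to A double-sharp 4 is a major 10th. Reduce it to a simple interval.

M3

Each octave removed subtracts seven from the number: 10 − 7 = 3.
Quality carries through unchanged, so the simple form is a major third.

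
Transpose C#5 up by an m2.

D5

The second takes the letter from C up to D.
A minor second spans 1 semitone, so from C#5 the target pitch is D5.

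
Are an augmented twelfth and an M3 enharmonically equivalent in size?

No

20 semitones (augmented twelfth) vs 4 semitones (major third): not equal.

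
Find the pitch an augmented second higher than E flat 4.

F sharp 4

The second takes the letter from E up to F.
An augmented second is 3 semitones; 3 semitones up from Eb4 gives F#4.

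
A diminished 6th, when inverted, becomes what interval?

augmented third

Inverted interval numbers add to nine, so a sixth pairs with a third (6 + 3 = 9).
Quality inverts too: diminished becomes augmented. That makes the inversion an augmented third.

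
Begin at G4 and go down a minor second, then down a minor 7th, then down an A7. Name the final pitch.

Ab2

A minor second down from G4 is F#4.
Down a minor seventh from F#4: G#3 (10 semitones down).
An augmented seventh down from G#3 is Ab2.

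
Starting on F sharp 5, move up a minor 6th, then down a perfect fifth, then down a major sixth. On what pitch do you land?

B flat 4

A minor sixth up from F#5 is D6.
Down a perfect fifth from D6: G5 (7 semitones down).
A major sixth down from G5 is Bb4.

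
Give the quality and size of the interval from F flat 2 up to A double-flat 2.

minor third

F to A spans three letter names (F-G-A), so the interval is some kind of third.
A major third would be 4 semitones, but Fb2 to Abb2 is 3 — one semitone narrower, making it a minor third.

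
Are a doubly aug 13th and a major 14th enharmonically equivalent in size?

Yes

A doubly augmented thirteenth = 23 semitones = a major fourteenth; enharmonically equal.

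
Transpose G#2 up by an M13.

Counting six letter names plus an octave up from G lands on E.
A major thirteenth is 21 semitones; 21 semitones up from G#2 gives E#4.

E#4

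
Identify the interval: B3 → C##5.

B to C spans two letter names (B-C), plus an octave, so the interval is some kind of ninth.
A major ninth would be 14 semitones; B3 to C##5 is 15, one semitone wider, so the interval is augmented.
(Equivalently, a compound augmented second: an augmented second plus an octave.)

A9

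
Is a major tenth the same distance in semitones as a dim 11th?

A major tenth = 16 semitones = a diminished eleventh; enharmonically equal.

Yes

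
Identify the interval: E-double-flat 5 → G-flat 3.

Descending from Ebb5 to Gb3 is the same interval as ascending Gb3 to Ebb5.
G to E spans six letter names (G-A-B-C-D-E), plus an octave — that makes it a thirteenth of some quality.
A major thirteenth would be 21 semitones, but Gb3 to Ebb5 is 20 — one semitone narrower, making it a minor thirteenth.
(Equivalently, a compound minor sixth: a minor sixth plus an octave.)

minor thirteenth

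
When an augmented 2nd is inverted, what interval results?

The rule of nine gives the new number: 9 − 2 = 7, so a second becomes a seventh.
And augmented becomes diminished under inversion, so we get a diminished seventh.

d7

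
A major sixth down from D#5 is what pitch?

F#4

Six letter names down from D: F.
A major sixth spans 9 semitones, so from D#5 the target pitch is F#4.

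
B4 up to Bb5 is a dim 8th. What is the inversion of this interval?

augmented unison

The rule of nine gives the new number: 9 − 8 = 1, so an octave becomes a unison.
Quality inverts too: diminished becomes augmented. That makes the inversion an augmented unison.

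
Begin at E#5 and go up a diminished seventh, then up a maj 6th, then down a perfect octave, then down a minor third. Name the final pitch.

G#5

E#5 up a diminished seventh → D6 (9 semitones).
D6 up a major sixth → B6 (9 semitones).
A perfect octave down from B6 is B5.
B5 down a minor third → G#5 (3 semitones).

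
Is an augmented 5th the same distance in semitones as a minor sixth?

Yes

An augmented fifth spans 8 semitones, and a minor sixth also spans 8 semitones — they're enharmonic.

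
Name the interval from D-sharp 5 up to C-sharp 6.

D to C spans seven letter names (D-E-F-G-A-B-C), so the interval is some kind of seventh.
D#5 to C#6 is 10 semitones, a half step short of the major seventh (11), so this is minor.

minor 7th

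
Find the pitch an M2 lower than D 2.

The second takes the letter from D down to C.
A major second is 2 semitones; 2 semitones down from D2 gives C2.

C 2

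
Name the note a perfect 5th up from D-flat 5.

A-flat 5

Five letter names up from D: A.
Moving 7 semitones up from Db5 (the size of a perfect fifth) reaches Ab5.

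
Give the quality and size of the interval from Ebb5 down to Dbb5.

major 2nd

Descending from Ebb5 to Dbb5 is the same interval as ascending Dbb5 to Ebb5.
D to E spans two letter names (D-E), so the interval is some kind of second.
Counting semitones, Dbb5→Ebb5 is 2, which is the major second.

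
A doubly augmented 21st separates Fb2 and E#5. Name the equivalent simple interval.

Take out 2 octaves (14 from the number): 21 − 14 = 7.
Quality carries through unchanged, so the simple form is a doubly augmented seventh.

doubly augmented 7th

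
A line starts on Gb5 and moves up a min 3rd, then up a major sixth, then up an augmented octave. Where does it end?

G7

Gb5 up a minor third → Bbb5 (3 semitones).
Up a major sixth from Bbb5: Gb6 (9 semitones up).
Gb6 up an augmented octave → G7 (13 semitones).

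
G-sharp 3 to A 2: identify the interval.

Descending from G#3 to A2 is the same interval as ascending A2 to G#3.
A to G spans seven letter names (A-B-C-D-E-F-G), so the interval is some kind of seventh.
Counting semitones, A2→G#3 is 11, which is the major seventh.

M7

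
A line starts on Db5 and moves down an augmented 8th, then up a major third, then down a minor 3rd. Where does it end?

Db4

An augmented octave down from Db5 is Dbb4.
A major third up from Dbb4 is Fb4.
Fb4 down a minor third → Db4 (3 semitones).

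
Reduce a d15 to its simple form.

d8

Subtracting seven from the interval number removes an octave: 15 − 7 = 8.
That makes a diminished fifteenth a compound diminished octave — an octave plus a diminished octave.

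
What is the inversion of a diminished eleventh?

First reduce the compound diminished eleventh to its simple form, a diminished fourth.
Inverted interval numbers add to nine, so a fourth pairs with a fifth (4 + 5 = 9).
Quality inverts too: diminished becomes augmented. That makes the inversion an augmented fifth.

augmented 5th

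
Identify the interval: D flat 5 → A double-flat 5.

D to A spans five letter names (D-E-F-G-A), so the interval is some kind of fifth.
Db5 to Abb5 spans 6 semitones — one semitone narrower than the perfect fifth (7) — giving a diminished fifth.

diminished 5th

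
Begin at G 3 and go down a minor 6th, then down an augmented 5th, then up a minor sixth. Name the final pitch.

C flat 3

A minor sixth down from G3 is B2.
An augmented fifth down from B2 is Eb2.
Up a minor sixth from Eb2: Cb3 (8 semitones up).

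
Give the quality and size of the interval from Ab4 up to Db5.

A to D spans four letter names (A-B-C-D) — that makes it a fourth of some quality.
Counting semitones, Ab4→Db5 is 5, which is the perfect fourth.

P4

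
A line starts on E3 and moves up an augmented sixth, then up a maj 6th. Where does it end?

Up an augmented sixth from E3: C##4 (10 semitones up).
C##4 up a major sixth → A##4 (9 semitones).

A##4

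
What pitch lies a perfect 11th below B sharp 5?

F double-sharp 4

Four letters down from B (plus an octave) reaches F.
Moving 17 semitones down from B#5 (the size of a perfect eleventh) reaches F##4.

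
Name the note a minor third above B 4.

Three letter names up from B: D.
A minor third spans 3 semitones, so from B4 the target pitch is D5.

D 5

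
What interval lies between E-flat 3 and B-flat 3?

perfect fifth

E to B spans five letter names (E-F-G-A-B): a fifth.
Eb3 to Bb3 is 7 semitones, matching the perfect fifth exactly, so the quality is perfect.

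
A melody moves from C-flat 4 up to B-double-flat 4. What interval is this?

C to B spans seven letter names (C-D-E-F-G-A-B): a seventh.
Cb4 to Bbb4 is 10 semitones, a half step short of the major seventh (11), so this is minor.

m7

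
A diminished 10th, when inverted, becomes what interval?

A6

First reduce the compound diminished tenth to its simple form, a diminished third.
The rule of nine gives the new number: 9 − 3 = 6, so a third becomes a sixth.
And diminished becomes augmented under inversion, so we get an augmented sixth.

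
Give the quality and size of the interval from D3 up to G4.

P11

D to G spans four letter names (D-E-F-G), plus an octave — that makes it an eleventh of some quality.
Counting semitones, D3→G4 is 17, which is the perfect eleventh.
(Equivalently, a compound perfect fourth: a perfect fourth plus an octave.)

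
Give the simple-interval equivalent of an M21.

major seventh

Subtracting seven from the interval number removes an octave: 21 − 14 = 7.
Quality carries through unchanged, so the simple form is a major seventh.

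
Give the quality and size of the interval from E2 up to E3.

E to E is the same letter name, plus an octave, so the interval is some kind of octave.
Counting semitones, E2→E3 is 12, which is the perfect octave.

perfect octave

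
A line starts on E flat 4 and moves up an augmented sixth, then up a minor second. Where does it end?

D 5

An augmented sixth up from Eb4 is C#5.
C#5 up a minor second → D5 (1 semitone).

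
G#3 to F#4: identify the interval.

minor seventh

G to F spans seven letter names (G-A-B-C-D-E-F) — that makes it a seventh of some quality.
A major seventh would be 11 semitones, but G#3 to F#4 is 10 — one semitone narrower, making it a minor seventh.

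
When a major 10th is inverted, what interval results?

minor sixth

First reduce the compound major tenth to its simple form, a major third.
Inverted interval numbers add to nine, so a third pairs with a sixth (3 + 6 = 9).
The quality also flips — major becomes minor — giving a minor sixth.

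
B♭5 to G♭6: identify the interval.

B to G spans six letter names (B-C-D-E-F-G), so the interval is some kind of sixth.
A major sixth would be 9 semitones, but Bb5 to Gb6 is 8 — one semitone narrower, making it a minor sixth.

m6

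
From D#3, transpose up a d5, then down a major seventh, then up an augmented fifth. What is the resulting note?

Up a diminished fifth from D#3: A3 (6 semitones up).
Down a major seventh from A3: Bb2 (11 semitones down).
Up an augmented fifth from Bb2: F#3 (8 semitones up).

F#3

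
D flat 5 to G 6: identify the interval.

D to G spans four letter names (D-E-F-G), plus an octave: an eleventh.
The perfect eleventh is 17 semitones; here we have 18, one semitone wider: augmented.
(Equivalently, a compound augmented fourth: an augmented fourth plus an octave.)

augmented 11th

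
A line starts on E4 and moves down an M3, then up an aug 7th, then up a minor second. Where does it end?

C#5

A major third down from E4 is C4.
C4 up an augmented seventh → B#4 (12 semitones).
A minor second up from B#4 is C#5.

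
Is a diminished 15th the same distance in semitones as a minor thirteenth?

No

A diminished fifteenth spans 23 semitones; a minor thirteenth spans 20 semitones. They differ by 3.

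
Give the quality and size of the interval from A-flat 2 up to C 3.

M3

A to C spans three letter names (A-B-C): a third.
The major third spans 4 semitones, and Ab2 to C3 is exactly 4 semitones — so this is a major third.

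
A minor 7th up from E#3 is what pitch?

D#4

The seventh takes the letter from E up to D.
Moving 10 semitones up from E#3 (the size of a minor seventh) reaches D#4.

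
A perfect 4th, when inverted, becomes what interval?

Inverted interval numbers add to nine, so a fourth pairs with a fifth (4 + 5 = 9).
The quality also flips — perfect stays perfect — giving a perfect fifth.

P5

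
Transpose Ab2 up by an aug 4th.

D3

The fourth takes the letter from A up to D.
Moving 6 semitones up from Ab2 (the size of an augmented fourth) reaches D3.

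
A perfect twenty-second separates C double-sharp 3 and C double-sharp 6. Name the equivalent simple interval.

Subtracting seven from the interval number removes an octave: 22 − 14 = 8.
That makes a perfect twenty-second a compound perfect octave — 2 octaves plus a perfect octave.

P8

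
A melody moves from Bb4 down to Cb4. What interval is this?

major 7th

Descending from Bb4 to Cb4 is the same interval as ascending Cb4 to Bb4.
C to B spans seven letter names (C-D-E-F-G-A-B), so the interval is some kind of seventh.
Cb4 to Bb4 is 11 semitones, matching the major seventh exactly, so the quality is major.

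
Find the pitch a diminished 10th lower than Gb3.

Three letters down from G (plus an octave) reaches E.
A diminished tenth is 14 semitones; 14 semitones down from Gb3 gives E2.

E2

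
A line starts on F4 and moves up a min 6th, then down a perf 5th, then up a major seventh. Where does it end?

F5

Up a minor sixth from F4: Db5 (8 semitones up).
A perfect fifth down from Db5 is Gb4.
A major seventh up from Gb4 is F5.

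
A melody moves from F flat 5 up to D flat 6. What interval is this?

F to D spans six letter names (F-G-A-B-C-D): a sixth.
Fb5 to Db6 is 9 semitones, matching the major sixth exactly, so the quality is major.

major sixth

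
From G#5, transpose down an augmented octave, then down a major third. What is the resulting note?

G#5 down an augmented octave → G4 (13 semitones).
A major third down from G4 is Eb4.

Eb4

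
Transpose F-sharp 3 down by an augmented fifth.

The fifth takes the letter from F down to B.
An augmented fifth is 8 semitones; 8 semitones down from F#3 gives Bb2.

B-flat 2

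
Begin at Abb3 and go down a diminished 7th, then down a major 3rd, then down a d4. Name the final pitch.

D2

Down a diminished seventh from Abb3: Bb2 (9 semitones down).
Down a major third from Bb2: Gb2 (4 semitones down).
Gb2 down a diminished fourth → D2 (4 semitones).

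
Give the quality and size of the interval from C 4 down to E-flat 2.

major 13th

Descending from C4 to Eb2 is the same interval as ascending Eb2 to C4.
E to C spans six letter names (E-F-G-A-B-C), plus an octave — that makes it a thirteenth of some quality.
The major thirteenth spans 21 semitones, and Eb2 to C4 is exactly 21 semitones — so this is a major thirteenth.
(Equivalently, a compound major sixth: a major sixth plus an octave.)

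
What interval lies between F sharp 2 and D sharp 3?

M6

F to D spans six letter names (F-G-A-B-C-D), so the interval is some kind of sixth.
F#2 to D#3 is 9 semitones, matching the major sixth exactly, so the quality is major.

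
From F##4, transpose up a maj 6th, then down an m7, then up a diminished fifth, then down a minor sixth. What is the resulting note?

Up a major sixth from F##4: D##5 (9 semitones up).
D##5 down a minor seventh → E##4 (10 semitones).
E##4 up a diminished fifth → B#4 (6 semitones).
B#4 down a minor sixth → D##4 (8 semitones).

D##4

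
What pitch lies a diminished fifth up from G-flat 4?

The fifth takes the letter from G up to D.
A diminished fifth spans 6 semitones, so from Gb4 the target pitch is Dbb5.

D-double-flat 5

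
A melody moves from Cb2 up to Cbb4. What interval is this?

d15

C to C is the same letter name, plus 2 octaves, so the interval is some kind of fifteenth.
Cb2 to Cbb4 spans 23 semitones — one semitone narrower than the perfect fifteenth (24) — giving a diminished fifteenth.
(Equivalently, a compound diminished octave: a diminished octave plus an octave.)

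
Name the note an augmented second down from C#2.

Counting two letter names down from C lands on B.
Moving 3 semitones down from C#2 (the size of an augmented second) reaches Bb1.

Bb1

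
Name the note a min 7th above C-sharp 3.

B 3

Seven letter names up from C: B.
Moving 10 semitones up from C#3 (the size of a minor seventh) reaches B3.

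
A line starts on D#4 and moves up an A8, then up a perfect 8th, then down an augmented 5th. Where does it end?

An augmented octave up from D#4 is D##5.
D##5 up a perfect octave → D##6 (12 semitones).
Down an augmented fifth from D##6: G#5 (8 semitones down).

G#5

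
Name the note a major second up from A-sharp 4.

Counting two letter names up from A lands on B.
A major second is 2 semitones; 2 semitones up from A#4 gives B#4.

B-sharp 4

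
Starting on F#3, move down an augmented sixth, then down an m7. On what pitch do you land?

Bb1

Down an augmented sixth from F#3: Ab2 (10 semitones down).
A minor seventh down from Ab2 is Bb1.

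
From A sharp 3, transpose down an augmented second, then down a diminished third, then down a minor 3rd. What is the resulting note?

C double-sharp 3

An augmented second down from A#3 is G3.
G3 down a diminished third → E#3 (2 semitones).
A minor third down from E#3 is C##3.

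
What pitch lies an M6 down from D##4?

Counting six letter names down from D lands on F.
Moving 9 semitones down from D##4 (the size of a major sixth) reaches F##3.

F##3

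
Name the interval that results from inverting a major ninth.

First reduce the compound major ninth to its simple form, a major second.
The rule of nine gives the new number: 9 − 2 = 7, so a second becomes a seventh.
And major becomes minor under inversion, so we get a minor seventh.

m7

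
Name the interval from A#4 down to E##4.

diminished fourth

Descending from A#4 to E##4 is the same interval as ascending E##4 to A#4.
E to A spans four letter names (E-F-G-A) — that makes it a fourth of some quality.
E##4 to A#4 spans 4 semitones — one semitone narrower than the perfect fourth (5) — giving a diminished fourth.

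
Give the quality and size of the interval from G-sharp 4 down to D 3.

augmented 11th

Descending from G#4 to D3 is the same interval as ascending D3 to G#4.
D to G spans four letter names (D-E-F-G), plus an octave, so the interval is some kind of eleventh.
The perfect eleventh is 17 semitones; here we have 18, one semitone wider: augmented.
(Equivalently, a compound augmented fourth: an augmented fourth plus an octave.)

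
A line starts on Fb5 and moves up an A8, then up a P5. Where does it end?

C7

Up an augmented octave from Fb5: F6 (13 semitones up).
F6 up a perfect fifth → C7 (7 semitones).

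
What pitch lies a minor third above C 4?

E-flat 4

Three letter names up from C: E.
A minor third is 3 semitones; 3 semitones up from C4 gives Eb4.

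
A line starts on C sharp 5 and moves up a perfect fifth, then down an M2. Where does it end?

F sharp 5

Up a perfect fifth from C#5: G#5 (7 semitones up).
A major second down from G#5 is F#5.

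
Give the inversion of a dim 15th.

First reduce the compound diminished fifteenth to its simple form, a diminished octave.
Interval numbers invert to sum to nine: 8 + 1 = 9, so an octave inverts to a unison.
Quality inverts too: diminished becomes augmented. That makes the inversion an augmented unison.

A1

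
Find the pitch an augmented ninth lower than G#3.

F2

The ninth's letter: G down two letter names plus an octave → F.
An augmented ninth spans 15 semitones, so from G#3 the target pitch is F2.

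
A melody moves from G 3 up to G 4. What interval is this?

perfect octave

G to G is the same letter name, plus an octave: an octave.
The perfect octave spans 12 semitones, and G3 to G4 is exactly 12 semitones — so this is a perfect octave.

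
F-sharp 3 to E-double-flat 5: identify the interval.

F to E spans seven letter names (F-G-A-B-C-D-E), plus an octave: a fourteenth.
A major fourteenth would be 23 semitones; F#3 to Ebb5 is 20, three semitones narrower, so the interval is doubly diminished.
(Equivalently, a compound doubly diminished seventh: a doubly diminished seventh plus an octave.)

dd14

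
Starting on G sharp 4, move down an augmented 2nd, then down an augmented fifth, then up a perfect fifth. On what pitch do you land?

An augmented second down from G#4 is F4.
F4 down an augmented fifth → Bbb3 (8 semitones).
A perfect fifth up from Bbb3 is Fb4.

F flat 4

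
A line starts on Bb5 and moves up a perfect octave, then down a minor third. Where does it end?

G6

Bb5 up a perfect octave → Bb6 (12 semitones).
A minor third down from Bb6 is G6.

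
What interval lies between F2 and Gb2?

minor 2nd

F to G spans two letter names (F-G), so the interval is some kind of second.
A major second would be 2 semitones, but F2 to Gb2 is 1 — one semitone narrower, making it a minor second.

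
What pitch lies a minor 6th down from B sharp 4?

Counting six letter names down from B lands on D.
Moving 8 semitones down from B#4 (the size of a minor sixth) reaches D##4.

D double-sharp 4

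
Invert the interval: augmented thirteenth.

First reduce the compound augmented thirteenth to its simple form, an augmented sixth.
Inverted interval numbers add to nine, so a sixth pairs with a third (6 + 3 = 9).
The quality also flips — augmented becomes diminished — giving a diminished third.

d3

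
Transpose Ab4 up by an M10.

C6

The tenth's letter: A up three letter names plus an octave → C.
A major tenth spans 16 semitones, so from Ab4 the target pitch is C6.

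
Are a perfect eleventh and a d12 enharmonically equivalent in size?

No

A perfect eleventh is 17 semitones but a diminished twelfth is 18 semitones — different sizes.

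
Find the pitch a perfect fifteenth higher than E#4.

E#6

The letter stays E (same as the start), shifted two octaves up.
A perfect fifteenth spans 24 semitones, so from E#4 the target pitch is E#6.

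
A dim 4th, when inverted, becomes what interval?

The rule of nine gives the new number: 9 − 4 = 5, so a fourth becomes a fifth.
And diminished becomes augmented under inversion, so we get an augmented fifth.

augmented fifth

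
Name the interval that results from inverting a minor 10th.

major sixth

First reduce the compound minor tenth to its simple form, a minor third.
The rule of nine gives the new number: 9 − 3 = 6, so a third becomes a sixth.
And minor becomes major under inversion, so we get a major sixth.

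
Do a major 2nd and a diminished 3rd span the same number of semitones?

A major second = 2 semitones = a diminished third; enharmonically equal.

Yes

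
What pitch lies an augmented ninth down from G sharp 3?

F 2

Two letters down from G (plus an octave) reaches F.
An augmented ninth is 15 semitones; 15 semitones down from G#3 gives F2.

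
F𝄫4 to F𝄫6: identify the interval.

perfect fifteenth

F to F is the same letter name, plus 2 octaves — that makes it a fifteenth of some quality.
Fbb4 to Fbb6 is 24 semitones, matching the perfect fifteenth exactly, so the quality is perfect.
(Equivalently, a compound perfect octave: a perfect octave plus an octave.)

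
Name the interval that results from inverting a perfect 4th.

perfect 5th

Inverted interval numbers add to nine, so a fourth pairs with a fifth (4 + 5 = 9).
Quality inverts too: perfect stays perfect. That makes the inversion a perfect fifth.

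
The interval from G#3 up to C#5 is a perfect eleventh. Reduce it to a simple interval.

Each octave removed subtracts seven from the number: 11 − 7 = 4.
So a perfect eleventh is an octave plus a perfect fourth. The quality is unchanged.

perfect fourth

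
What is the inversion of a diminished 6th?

A3

The rule of nine gives the new number: 9 − 6 = 3, so a sixth becomes a third.
The quality also flips — diminished becomes augmented — giving an augmented third.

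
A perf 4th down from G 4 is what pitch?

D 4

Four letter names down from G: D.
A perfect fourth is 5 semitones; 5 semitones down from G4 gives D4.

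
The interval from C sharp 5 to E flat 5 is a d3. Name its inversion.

Inverted interval numbers add to nine, so a third pairs with a sixth (3 + 6 = 9).
Quality inverts too: diminished becomes augmented. That makes the inversion an augmented sixth.

augmented 6th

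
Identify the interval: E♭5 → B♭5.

perfect 5th

E to B spans five letter names (E-F-G-A-B), so the interval is some kind of fifth.
Counting semitones, Eb5→Bb5 is 7, which is the perfect fifth.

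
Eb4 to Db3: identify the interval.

M9

Descending from Eb4 to Db3 is the same interval as ascending Db3 to Eb4.
D to E spans two letter names (D-E), plus an octave, so the interval is some kind of ninth.
Db3 to Eb4 is 14 semitones, matching the major ninth exactly, so the quality is major.
(Equivalently, a compound major second: a major second plus an octave.)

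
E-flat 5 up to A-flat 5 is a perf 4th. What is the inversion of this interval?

P5

The rule of nine gives the new number: 9 − 4 = 5, so a fourth becomes a fifth.
And perfect stays perfect under inversion, so we get a perfect fifth.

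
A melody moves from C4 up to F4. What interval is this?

perfect fourth

C to F spans four letter names (C-D-E-F) — that makes it a fourth of some quality.
C4 to F4 is 5 semitones, matching the perfect fourth exactly, so the quality is perfect.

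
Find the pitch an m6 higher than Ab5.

Six letter names up from A: F.
A minor sixth is 8 semitones; 8 semitones up from Ab5 gives Fb6.

Fb6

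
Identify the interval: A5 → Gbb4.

Descending from A5 to Gbb4 is the same interval as ascending Gbb4 to A5.
G to A spans two letter names (G-A), plus an octave: a ninth.
A major ninth would be 14 semitones; Gbb4 to A5 is 16, two semitones wider, so the interval is doubly augmented.
(Equivalently, a compound doubly augmented second: a doubly augmented second plus an octave.)

doubly augmented ninth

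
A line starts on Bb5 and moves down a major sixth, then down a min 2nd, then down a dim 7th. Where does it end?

A major sixth down from Bb5 is Db5.
Db5 down a minor second → C5 (1 semitone).
A diminished seventh down from C5 is D#4.

D#4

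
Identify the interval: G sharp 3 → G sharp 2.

Descending from G#3 to G#2 is the same interval as ascending G#2 to G#3.
G to G is the same letter name, plus an octave, so the interval is some kind of octave.
The perfect octave spans 12 semitones, and G#2 to G#3 is exactly 12 semitones — so this is a perfect octave.

perfect octave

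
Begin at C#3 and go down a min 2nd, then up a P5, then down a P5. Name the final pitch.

B#2

A minor second down from C#3 is B#2.
B#2 up a perfect fifth → F##3 (7 semitones).
Down a perfect fifth from F##3: B#2 (7 semitones down).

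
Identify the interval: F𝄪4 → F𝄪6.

perfect fifteenth

F to F is the same letter name, plus 2 octaves — that makes it a fifteenth of some quality.
Counting semitones, F##4→F##6 is 24, which is the perfect fifteenth.
(Equivalently, a compound perfect octave: a perfect octave plus an octave.)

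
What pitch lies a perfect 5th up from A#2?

E#3

The fifth takes the letter from A up to E.
A perfect fifth spans 7 semitones, so from A#2 the target pitch is E#3.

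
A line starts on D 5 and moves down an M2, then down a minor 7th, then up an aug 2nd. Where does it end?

E sharp 4

D5 down a major second → C5 (2 semitones).
A minor seventh down from C5 is D4.
D4 up an augmented second → E#4 (3 semitones).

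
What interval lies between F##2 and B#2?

F to B spans four letter names (F-G-A-B), so the interval is some kind of fourth.
F##2 to B#2 is 5 semitones, matching the perfect fourth exactly, so the quality is perfect.

P4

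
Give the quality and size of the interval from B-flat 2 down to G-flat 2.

major 3rd

Descending from Bb2 to Gb2 is the same interval as ascending Gb2 to Bb2.
G to B spans three letter names (G-A-B), so the interval is some kind of third.
The major third spans 4 semitones, and Gb2 to Bb2 is exactly 4 semitones — so this is a major third.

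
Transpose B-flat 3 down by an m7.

C 3

Counting seven letter names down from B lands on C.
A minor seventh spans 10 semitones, so from Bb3 the target pitch is C3.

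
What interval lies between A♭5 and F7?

A to F spans six letter names (A-B-C-D-E-F), plus an octave: a thirteenth.
The major thirteenth spans 21 semitones, and Ab5 to F7 is exactly 21 semitones — so this is a major thirteenth.
(Equivalently, a compound major sixth: a major sixth plus an octave.)

major 13th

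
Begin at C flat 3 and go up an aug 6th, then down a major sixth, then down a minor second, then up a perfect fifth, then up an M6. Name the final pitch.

Cb3 up an augmented sixth → A3 (10 semitones).
Down a major sixth from A3: C3 (9 semitones down).
C3 down a minor second → B2 (1 semitone).
B2 up a perfect fifth → F#3 (7 semitones).
A major sixth up from F#3 is D#4.

D sharp 4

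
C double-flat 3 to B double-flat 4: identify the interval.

C to B spans seven letter names (C-D-E-F-G-A-B), plus an octave: a fourteenth.
Cbb3 to Bbb4 is 23 semitones, matching the major fourteenth exactly, so the quality is major.
(Equivalently, a compound major seventh: a major seventh plus an octave.)

M14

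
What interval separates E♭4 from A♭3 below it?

P5

Descending from Eb4 to Ab3 is the same interval as ascending Ab3 to Eb4.
A to E spans five letter names (A-B-C-D-E) — that makes it a fifth of some quality.
Ab3 to Eb4 is 7 semitones, matching the perfect fifth exactly, so the quality is perfect.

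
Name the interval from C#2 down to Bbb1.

Descending from C#2 to Bbb1 is the same interval as ascending Bbb1 to C#2.
B to C spans two letter names (B-C), so the interval is some kind of second.
Bbb1 to C#2 spans 4 semitones — two semitones wider than the major second (2) — giving a doubly augmented second.

doubly augmented second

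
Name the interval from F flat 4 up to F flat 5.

P8

F to F is the same letter name, plus an octave: an octave.
Fb4 to Fb5 is 12 semitones, matching the perfect octave exactly, so the quality is perfect.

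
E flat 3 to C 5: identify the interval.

E to C spans six letter names (E-F-G-A-B-C), plus an octave, so the interval is some kind of thirteenth.
The major thirteenth spans 21 semitones, and Eb3 to C5 is exactly 21 semitones — so this is a major thirteenth.
(Equivalently, a compound major sixth: a major sixth plus an octave.)

major 13th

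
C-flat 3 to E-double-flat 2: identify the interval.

major sixth

Descending from Cb3 to Ebb2 is the same interval as ascending Ebb2 to Cb3.
E to C spans six letter names (E-F-G-A-B-C) — that makes it a sixth of some quality.
Counting semitones, Ebb2→Cb3 is 9, which is the major sixth.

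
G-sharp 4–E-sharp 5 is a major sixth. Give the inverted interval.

Inverted interval numbers add to nine, so a sixth pairs with a third (6 + 3 = 9).
Quality inverts too: major becomes minor. That makes the inversion a minor third.

minor 3rd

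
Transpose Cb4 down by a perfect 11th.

Gb2

Counting four letter names plus an octave down from C lands on G.
A perfect eleventh is 17 semitones; 17 semitones down from Cb4 gives Gb2.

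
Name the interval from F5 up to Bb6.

F to B spans four letter names (F-G-A-B), plus an octave — that makes it an eleventh of some quality.
Counting semitones, F5→Bb6 is 17, which is the perfect eleventh.
(Equivalently, a compound perfect fourth: a perfect fourth plus an octave.)

perfect eleventh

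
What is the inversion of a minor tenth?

First reduce the compound minor tenth to its simple form, a minor third.
The rule of nine gives the new number: 9 − 3 = 6, so a third becomes a sixth.
The quality also flips — minor becomes major — giving a major sixth.

major sixth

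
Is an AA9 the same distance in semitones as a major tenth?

Both span 16 semitones: a doubly augmented ninth and a major tenth are the same chromatic distance.

Yes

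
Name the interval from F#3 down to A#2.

minor 6th

Descending from F#3 to A#2 is the same interval as ascending A#2 to F#3.
A to F spans six letter names (A-B-C-D-E-F), so the interval is some kind of sixth.
At 8 semitones, A#2→F#3 falls one short of a major sixth: minor.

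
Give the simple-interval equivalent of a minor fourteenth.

minor seventh

Each octave removed subtracts seven from the number: 14 − 7 = 7.
So a minor fourteenth is an octave plus a minor seventh. The quality is unchanged.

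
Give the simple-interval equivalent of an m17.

minor 3rd

Subtracting seven from the interval number removes an octave: 17 − 14 = 3.
That makes a minor seventeenth a compound minor third — 2 octaves plus a minor third.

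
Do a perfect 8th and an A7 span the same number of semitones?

A perfect octave spans 12 semitones, and an augmented seventh also spans 12 semitones — they're enharmonic.

Yes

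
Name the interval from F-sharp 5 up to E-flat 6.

d7

F to E spans seven letter names (F-G-A-B-C-D-E), so the interval is some kind of seventh.
A major seventh would be 11 semitones; F#5 to Eb6 is 9, two semitones narrower, so the interval is diminished.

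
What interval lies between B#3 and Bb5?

doubly diminished fifteenth

B to B is the same letter name, plus 2 octaves — that makes it a fifteenth of some quality.
A perfect fifteenth would be 24 semitones; B#3 to Bb5 is 22, two semitones narrower, so the interval is doubly diminished.
(Equivalently, a compound doubly diminished octave: a doubly diminished octave plus an octave.)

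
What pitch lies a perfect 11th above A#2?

Counting four letter names plus an octave up from A lands on D.
A perfect eleventh is 17 semitones; 17 semitones up from A#2 gives D#4.

D#4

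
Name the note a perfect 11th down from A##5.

E##4

Counting four letter names plus an octave down from A lands on E.
A perfect eleventh is 17 semitones; 17 semitones down from A##5 gives E##4.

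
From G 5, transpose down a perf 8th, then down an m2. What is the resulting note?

A perfect octave down from G5 is G4.
G4 down a minor second → F#4 (1 semitone).

F sharp 4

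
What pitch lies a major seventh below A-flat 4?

B-double-flat 3

The seventh takes the letter from A down to B.
A major seventh spans 11 semitones, so from Ab4 the target pitch is Bbb3.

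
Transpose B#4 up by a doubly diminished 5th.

Counting five letter names up from B lands on F.
A doubly diminished fifth is 5 semitones; 5 semitones up from B#4 gives F5.

F5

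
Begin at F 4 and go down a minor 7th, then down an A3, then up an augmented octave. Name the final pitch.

E flat 4

A minor seventh down from F4 is G3.
G3 down an augmented third → Ebb3 (5 semitones).
Up an augmented octave from Ebb3: Eb4 (13 semitones up).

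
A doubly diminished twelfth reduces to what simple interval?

dd5

Subtracting seven from the interval number removes an octave: 12 − 7 = 5.
So a doubly diminished twelfth is an octave plus a doubly diminished fifth. The quality is unchanged.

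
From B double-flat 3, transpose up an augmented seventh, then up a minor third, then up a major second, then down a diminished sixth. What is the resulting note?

An augmented seventh up from Bbb3 is A4.
Up a minor third from A4: C5 (3 semitones up).
C5 up a major second → D5 (2 semitones).
Down a diminished sixth from D5: F##4 (7 semitones down).

F double-sharp 4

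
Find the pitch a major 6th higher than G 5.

The sixth takes the letter from G up to E.
A major sixth is 9 semitones; 9 semitones up from G5 gives E6.

E 6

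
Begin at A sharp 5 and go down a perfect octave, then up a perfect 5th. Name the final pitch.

E sharp 5

A#5 down a perfect octave → A#4 (12 semitones).
A perfect fifth up from A#4 is E#5.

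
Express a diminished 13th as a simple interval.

Subtracting seven from the interval number removes an octave: 13 − 7 = 6.
That makes a diminished thirteenth a compound diminished sixth — an octave plus a diminished sixth.

diminished 6th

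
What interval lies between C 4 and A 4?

C to A spans six letter names (C-D-E-F-G-A): a sixth.
Counting semitones, C4→A4 is 9, which is the major sixth.

M6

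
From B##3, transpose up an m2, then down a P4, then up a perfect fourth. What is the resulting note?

B##3 up a minor second → C##4 (1 semitone).
C##4 down a perfect fourth → G##3 (5 semitones).
A perfect fourth up from G##3 is C##4.

C##4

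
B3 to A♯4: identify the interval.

B to A spans seven letter names (B-C-D-E-F-G-A), so the interval is some kind of seventh.
The major seventh spans 11 semitones, and B3 to A#4 is exactly 11 semitones — so this is a major seventh.

major seventh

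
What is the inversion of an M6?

The rule of nine gives the new number: 9 − 6 = 3, so a sixth becomes a third.
And major becomes minor under inversion, so we get a minor third.

minor third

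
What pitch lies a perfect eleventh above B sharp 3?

Counting four letter names plus an octave up from B lands on E.
Moving 17 semitones up from B#3 (the size of a perfect eleventh) reaches E#5.

E sharp 5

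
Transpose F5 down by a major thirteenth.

Ab3

Six letters down from F (plus an octave) reaches A.
Moving 21 semitones down from F5 (the size of a major thirteenth) reaches Ab3.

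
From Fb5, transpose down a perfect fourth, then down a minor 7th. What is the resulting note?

Db4

Fb5 down a perfect fourth → Cb5 (5 semitones).
Down a minor seventh from Cb5: Db4 (10 semitones down).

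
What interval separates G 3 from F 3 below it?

Descending from G3 to F3 is the same interval as ascending F3 to G3.
F to G spans two letter names (F-G), so the interval is some kind of second.
F3 to G3 is 2 semitones, matching the major second exactly, so the quality is major.

M2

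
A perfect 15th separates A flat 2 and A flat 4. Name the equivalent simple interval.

Subtracting seven from the interval number removes an octave: 15 − 7 = 8.
That makes a perfect fifteenth a compound perfect octave — an octave plus a perfect octave.

perfect 8th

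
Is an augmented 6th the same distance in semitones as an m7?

Yes

An augmented sixth = 10 semitones = a minor seventh; enharmonically equal.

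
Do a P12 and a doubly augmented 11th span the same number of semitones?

A perfect twelfth spans 19 semitones, and a doubly augmented eleventh also spans 19 semitones — they're enharmonic.

Yes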